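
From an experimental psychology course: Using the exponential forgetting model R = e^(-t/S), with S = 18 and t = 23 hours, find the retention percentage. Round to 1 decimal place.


R = e^(-t/S)
-t/S = -23/18 = -1.277778
R = e^(-1.277778) = 0.278656
Percentage = 0.278656 * 100
= 27.9


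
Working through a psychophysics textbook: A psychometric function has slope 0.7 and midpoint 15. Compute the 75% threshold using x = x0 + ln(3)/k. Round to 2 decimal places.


At P = 0.75: 0.75 = 1/(1 + e^(-k*(x-x0)))
Solving: e^(-k*(x-x0)) = 1/3
x = x0 + ln(3)/k
ln(3) = 1.0986
x = 15 + 1.0986/0.7
= 15 + 1.5694
= 16.57


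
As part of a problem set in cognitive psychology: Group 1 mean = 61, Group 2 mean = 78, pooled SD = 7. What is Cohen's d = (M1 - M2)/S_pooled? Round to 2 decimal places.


Cohen's d = (M1 - M2) / S_pooled
= (61 - 78) / 7
= -17 / 7
= -2.43


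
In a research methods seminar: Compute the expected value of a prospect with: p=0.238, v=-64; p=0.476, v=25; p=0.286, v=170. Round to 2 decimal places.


EU = sum(p_i * v_i)
0.238 * -64 = -15.232
0.476 * 25 = 11.9
0.286 * 170 = 48.62
EU = -15.232 + 11.9 + 48.62
= 45.29


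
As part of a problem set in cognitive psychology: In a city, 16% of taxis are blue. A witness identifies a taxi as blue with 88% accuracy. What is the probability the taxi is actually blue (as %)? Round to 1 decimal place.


P(blue | says blue) = P(says blue | blue)*P(blue) / [P(says blue | blue)*P(blue) + P(says blue | not blue)*P(not blue)]
Numerator = 0.88 * 0.16 = 0.1408
False identification = 0.12 * 0.84 = 0.1008
P = 0.1408 / (0.1408 + 0.1008)
= 0.1408 / 0.2416
As percentage = 58.3


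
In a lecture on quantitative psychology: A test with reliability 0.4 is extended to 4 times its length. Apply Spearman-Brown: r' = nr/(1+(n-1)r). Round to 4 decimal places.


r_new = n*r / (1 + (n-1)*r)
Numerator = 4 * 0.4 = 1.6
Denominator = 1 + 3 * 0.4 = 2.2
r_new = 1.6 / 2.2
= 0.7273


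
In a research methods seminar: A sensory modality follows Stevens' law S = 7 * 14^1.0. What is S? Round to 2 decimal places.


S = 7 * 14^1.0
14^1.0 = 14.0
S = 7 * 14.0
= 98.00


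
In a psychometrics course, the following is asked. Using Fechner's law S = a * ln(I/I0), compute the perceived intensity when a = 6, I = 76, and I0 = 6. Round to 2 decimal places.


S = 6 * ln(76/6)
I/I0 = 12.666667
ln(12.666667) = 2.539
S = 6 * 2.539
= 15.23


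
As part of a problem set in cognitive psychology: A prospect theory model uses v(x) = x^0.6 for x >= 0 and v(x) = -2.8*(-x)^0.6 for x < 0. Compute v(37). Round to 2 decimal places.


Since x = 37 >= 0, use v(x) = x^0.6
37^0.6 = 8.7281
v(37) = 8.73


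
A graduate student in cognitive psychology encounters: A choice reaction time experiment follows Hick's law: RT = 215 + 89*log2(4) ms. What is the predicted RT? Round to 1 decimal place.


RT = 215 + 89 * log2(4)
log2(4) = 2.0
RT = 215 + 89 * 2.0
= 215 + 178.0
= 393.0 ms


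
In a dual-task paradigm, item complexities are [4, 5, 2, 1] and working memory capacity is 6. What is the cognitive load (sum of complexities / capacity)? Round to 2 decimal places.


Total complexity = 4 + 5 + 2 + 1 = 12
Load = total / capacity = 12 / 6
= 2.00


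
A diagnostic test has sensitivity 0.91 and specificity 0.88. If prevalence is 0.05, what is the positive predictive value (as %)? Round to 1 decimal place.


PPV = (sens * prev) / (sens * prev + (1-spec) * (1-prev))
Numerator = 0.91 * 0.05 = 0.0455
P(positive and no disease) = (1 - spec) * (1 - prev) = (1 - 0.88) * (1 - 0.05) = 0.114
Denominator = 0.0455 + 0.114 = 0.1595
PPV = 0.0455 / 0.1595 = 0.285266
As percentage = 28.5


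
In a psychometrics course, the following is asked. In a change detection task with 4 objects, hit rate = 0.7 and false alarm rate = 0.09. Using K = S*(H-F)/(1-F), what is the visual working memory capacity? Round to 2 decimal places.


K = S * (H - F) / (1 - F)
H - F = 0.61
1 - F = 0.91
K = 4 * 0.61 / 0.91
= 2.68


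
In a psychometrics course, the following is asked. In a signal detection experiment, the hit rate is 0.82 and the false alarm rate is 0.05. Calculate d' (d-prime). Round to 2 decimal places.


d' = z(HR) - z(FAR)
z(0.82) = 0.9154
z(0.05) = -1.6449
d' = 0.9154 - -1.6449
= 2.56


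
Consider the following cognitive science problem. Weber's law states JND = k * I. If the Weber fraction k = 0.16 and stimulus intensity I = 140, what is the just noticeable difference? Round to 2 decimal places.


JND = k * I
JND = 0.16 * 140
= 22.40


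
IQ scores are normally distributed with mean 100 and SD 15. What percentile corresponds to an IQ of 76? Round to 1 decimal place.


z = (IQ - mean) / SD
z = (76 - 100) / 15 = -1.6
Percentile = Phi(-1.6) * 100
Phi(-1.6) = 0.054799
= 5.5


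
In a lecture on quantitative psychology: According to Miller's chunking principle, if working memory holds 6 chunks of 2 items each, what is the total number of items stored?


Total items = chunks * items_per_chunk
= 6 * 2
= 12


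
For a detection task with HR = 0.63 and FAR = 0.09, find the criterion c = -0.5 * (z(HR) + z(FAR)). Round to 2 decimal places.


c = -0.5 * (z(HR) + z(FAR))
z(0.63) = 0.3319
z(0.09) = -1.3408
c = -0.5 * (0.3319 + -1.3408)
= -0.5 * -1.0089
= 0.50


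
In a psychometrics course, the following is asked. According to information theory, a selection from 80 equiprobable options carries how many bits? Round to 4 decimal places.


H = log2(n)
H = log2(80)
= 6.3219


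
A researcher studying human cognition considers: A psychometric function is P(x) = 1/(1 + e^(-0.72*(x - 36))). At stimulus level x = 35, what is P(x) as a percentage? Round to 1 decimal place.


P(x) = 1/(1 + e^(-0.72*(35 - 36)))
Exponent = -0.72 * -1 = 0.72
e^(0.72) = 2.054433
P = 1/(1 + 2.054433) = 0.327393
Percentage = 32.7


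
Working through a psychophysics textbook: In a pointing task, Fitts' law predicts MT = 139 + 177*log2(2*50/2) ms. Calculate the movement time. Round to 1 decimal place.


MT = 139 + 177 * log2(2*50/2)
2D/W = 50.0
log2(50.0) = 5.6439
MT = 139 + 177 * 5.6439
= 1138.0 ms


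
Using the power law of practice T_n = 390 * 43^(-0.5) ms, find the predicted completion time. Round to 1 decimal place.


T_n = 390 * 43^(-0.5)
43^(-0.5) = 0.152499
T_n = 390 * 0.152499
= 59.5 ms


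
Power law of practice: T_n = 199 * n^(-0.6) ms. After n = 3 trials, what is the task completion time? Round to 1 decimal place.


T_n = 199 * 3^(-0.6)
3^(-0.6) = 0.517282
T_n = 199 * 0.517282
= 102.9 ms


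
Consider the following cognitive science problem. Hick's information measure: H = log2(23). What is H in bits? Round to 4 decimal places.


H = log2(n)
H = log2(23)
= 4.5236


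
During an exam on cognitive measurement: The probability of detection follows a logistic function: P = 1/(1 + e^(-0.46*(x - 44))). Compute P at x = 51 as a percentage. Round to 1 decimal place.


P(x) = 1/(1 + e^(-0.46*(51 - 44)))
Exponent = -0.46 * 7 = -3.22
e^(-3.22) = 0.039955
P = 1/(1 + 0.039955) = 0.96158
Percentage = 96.2


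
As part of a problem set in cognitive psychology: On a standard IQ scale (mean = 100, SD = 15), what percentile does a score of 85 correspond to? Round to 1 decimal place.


z = (IQ - mean) / SD
z = (85 - 100) / 15 = -1.0
Percentile = Phi(-1.0) * 100
Phi(-1.0) = 0.158655
= 15.9


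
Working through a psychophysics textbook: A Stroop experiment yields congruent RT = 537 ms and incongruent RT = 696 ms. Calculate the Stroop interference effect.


Stroop effect = RT(incongruent) - RT(congruent)
= 696 - 537
= 159 ms


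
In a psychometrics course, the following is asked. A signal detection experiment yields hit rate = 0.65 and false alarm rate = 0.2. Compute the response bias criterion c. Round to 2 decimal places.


c = -0.5 * (z(HR) + z(FAR))
z(0.65) = 0.3853
z(0.2) = -0.8416
c = -0.5 * (0.3853 + -0.8416)
= -0.5 * -0.4563
= 0.23


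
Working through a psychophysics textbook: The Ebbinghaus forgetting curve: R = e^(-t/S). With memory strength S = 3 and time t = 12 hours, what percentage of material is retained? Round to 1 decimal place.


R = e^(-t/S)
-t/S = -12/3 = -4.0
R = e^(-4.0) = 0.018316
Percentage = 0.018316 * 100
= 1.8


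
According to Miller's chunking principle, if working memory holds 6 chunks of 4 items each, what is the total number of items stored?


Total items = chunks * items_per_chunk
= 6 * 4
= 24


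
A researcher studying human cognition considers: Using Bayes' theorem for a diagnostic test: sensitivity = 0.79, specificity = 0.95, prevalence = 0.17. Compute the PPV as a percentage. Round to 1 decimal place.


PPV = (sens * prev) / (sens * prev + (1-spec) * (1-prev))
Numerator = 0.79 * 0.17 = 0.1343
P(positive and no disease) = (1 - spec) * (1 - prev) = (1 - 0.95) * (1 - 0.17) = 0.0415
Denominator = 0.1343 + 0.0415 = 0.1758
PPV = 0.1343 / 0.1758 = 0.763936
As percentage = 76.4


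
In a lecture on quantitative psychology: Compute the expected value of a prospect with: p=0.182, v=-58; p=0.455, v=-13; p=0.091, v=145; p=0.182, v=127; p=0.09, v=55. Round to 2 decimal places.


EU = sum(p_i * v_i)
0.182 * -58 = -10.556
0.455 * -13 = -5.915
0.091 * 145 = 13.195
0.182 * 127 = 23.114
0.09 * 55 = 4.95
EU = -10.556 + -5.915 + 13.195 + 23.114 + 4.95
= 24.79


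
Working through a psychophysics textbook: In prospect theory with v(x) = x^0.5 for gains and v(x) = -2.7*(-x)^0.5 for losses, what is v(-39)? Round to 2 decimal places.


Since x = -39 < 0, use v(x) = -lambda*(-x)^alpha
(-x) = 39
39^0.5 = 6.245
v(-39) = -2.7 * 6.245
= -16.86


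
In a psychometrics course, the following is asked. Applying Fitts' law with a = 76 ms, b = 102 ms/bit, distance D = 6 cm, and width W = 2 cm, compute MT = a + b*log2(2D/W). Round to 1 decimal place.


MT = 76 + 102 * log2(2*6/2)
2D/W = 6.0
log2(6.0) = 2.585
MT = 76 + 102 * 2.585
= 339.7 ms


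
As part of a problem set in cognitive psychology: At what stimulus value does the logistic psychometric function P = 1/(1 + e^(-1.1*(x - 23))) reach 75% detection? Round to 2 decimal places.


At P = 0.75: 0.75 = 1/(1 + e^(-k*(x-x0)))
Solving: e^(-k*(x-x0)) = 1/3
x = x0 + ln(3)/k
ln(3) = 1.0986
x = 23 + 1.0986/1.1
= 23 + 0.9987
= 24.00


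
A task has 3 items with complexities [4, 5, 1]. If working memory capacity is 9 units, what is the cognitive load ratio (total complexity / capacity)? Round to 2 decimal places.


Total complexity = 4 + 5 + 1 = 10
Load = total / capacity = 10 / 9
= 1.11


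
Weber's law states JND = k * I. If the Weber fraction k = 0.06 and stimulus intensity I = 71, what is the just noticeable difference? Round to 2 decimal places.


JND = k * I
JND = 0.06 * 71
= 4.26


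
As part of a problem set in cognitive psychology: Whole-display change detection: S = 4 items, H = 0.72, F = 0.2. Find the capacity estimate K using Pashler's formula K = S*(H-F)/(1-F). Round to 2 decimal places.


K = S * (H - F) / (1 - F)
H - F = 0.52
1 - F = 0.8
K = 4 * 0.52 / 0.8
= 2.60


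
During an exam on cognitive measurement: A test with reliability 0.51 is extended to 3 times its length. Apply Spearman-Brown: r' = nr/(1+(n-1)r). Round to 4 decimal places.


r_new = n*r / (1 + (n-1)*r)
Numerator = 3 * 0.51 = 1.53
Denominator = 1 + 2 * 0.51 = 2.02
r_new = 1.53 / 2.02
= 0.7574


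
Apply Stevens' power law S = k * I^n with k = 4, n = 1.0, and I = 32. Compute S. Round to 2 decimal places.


S = 4 * 32^1.0
32^1.0 = 32.0
S = 4 * 32.0
= 128.00


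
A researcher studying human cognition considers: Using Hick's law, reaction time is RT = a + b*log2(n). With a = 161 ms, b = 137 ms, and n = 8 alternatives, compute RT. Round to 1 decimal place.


RT = 161 + 137 * log2(8)
log2(8) = 3.0
RT = 161 + 137 * 3.0
= 161 + 411.0
= 572.0 ms


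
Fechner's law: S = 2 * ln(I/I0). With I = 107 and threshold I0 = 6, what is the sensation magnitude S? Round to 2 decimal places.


S = 2 * ln(107/6)
I/I0 = 17.833333
ln(17.833333) = 2.8811
S = 2 * 2.8811
= 5.76


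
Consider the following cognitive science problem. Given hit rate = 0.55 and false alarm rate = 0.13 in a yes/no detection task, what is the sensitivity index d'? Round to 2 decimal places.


d' = z(HR) - z(FAR)
z(0.55) = 0.1257
z(0.13) = -1.1264
d' = 0.1257 - -1.1264
= 1.25


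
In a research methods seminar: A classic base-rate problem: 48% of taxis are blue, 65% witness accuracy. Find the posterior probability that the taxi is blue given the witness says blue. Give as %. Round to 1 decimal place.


P(blue | says blue) = P(says blue | blue)*P(blue) / [P(says blue | blue)*P(blue) + P(says blue | not blue)*P(not blue)]
Numerator = 0.65 * 0.48 = 0.312
False identification = 0.35 * 0.52 = 0.182
P = 0.312 / (0.312 + 0.182)
= 0.312 / 0.494
As percentage = 63.2


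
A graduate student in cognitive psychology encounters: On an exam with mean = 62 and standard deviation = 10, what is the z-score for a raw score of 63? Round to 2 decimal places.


z = (X - mu) / sigma
= (63 - 62) / 10
= 1 / 10
= 0.10


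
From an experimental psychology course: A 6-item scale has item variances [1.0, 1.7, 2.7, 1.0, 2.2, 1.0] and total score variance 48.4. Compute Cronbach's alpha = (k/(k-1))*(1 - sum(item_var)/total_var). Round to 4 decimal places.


alpha = (k/(k-1)) * (1 - sum(s_i^2)/s_total^2)
sum(item variances) = 9.6
k/(k-1) = 6/5 = 1.2
1 - 9.6/48.4 = 1 - 0.198347 = 0.801653
alpha = 1.2 * 0.801653
= 0.9620


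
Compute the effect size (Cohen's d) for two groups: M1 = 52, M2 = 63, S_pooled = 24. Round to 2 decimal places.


Cohen's d = (M1 - M2) / S_pooled
= (52 - 63) / 24
= -11 / 24
= -0.46


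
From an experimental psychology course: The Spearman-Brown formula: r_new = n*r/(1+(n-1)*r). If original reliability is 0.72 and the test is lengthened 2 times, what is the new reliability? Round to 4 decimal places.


r_new = n*r / (1 + (n-1)*r)
Numerator = 2 * 0.72 = 1.44
Denominator = 1 + 1 * 0.72 = 1.72
r_new = 1.44 / 1.72
= 0.8372


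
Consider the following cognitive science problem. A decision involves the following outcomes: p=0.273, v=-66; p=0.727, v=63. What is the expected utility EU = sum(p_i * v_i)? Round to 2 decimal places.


EU = sum(p_i * v_i)
0.273 * -66 = -18.018
0.727 * 63 = 45.801
EU = -18.018 + 45.801
= 27.78


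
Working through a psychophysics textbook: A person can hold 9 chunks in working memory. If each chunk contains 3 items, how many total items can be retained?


Total items = chunks * items_per_chunk
= 9 * 3
= 27


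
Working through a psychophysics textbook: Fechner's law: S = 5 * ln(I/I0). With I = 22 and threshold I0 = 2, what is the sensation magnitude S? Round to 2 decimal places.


S = 5 * ln(22/2)
I/I0 = 11.0
ln(11.0) = 2.3979
S = 5 * 2.3979
= 11.99


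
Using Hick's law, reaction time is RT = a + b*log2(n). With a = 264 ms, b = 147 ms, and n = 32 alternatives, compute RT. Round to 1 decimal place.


RT = 264 + 147 * log2(32)
log2(32) = 5.0
RT = 264 + 147 * 5.0
= 264 + 735.0
= 999.0 ms


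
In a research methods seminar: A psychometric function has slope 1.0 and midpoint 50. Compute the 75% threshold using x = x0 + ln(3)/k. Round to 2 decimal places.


At P = 0.75: 0.75 = 1/(1 + e^(-k*(x-x0)))
Solving: e^(-k*(x-x0)) = 1/3
x = x0 + ln(3)/k
ln(3) = 1.0986
x = 50 + 1.0986/1.0
= 50 + 1.0986
= 51.10


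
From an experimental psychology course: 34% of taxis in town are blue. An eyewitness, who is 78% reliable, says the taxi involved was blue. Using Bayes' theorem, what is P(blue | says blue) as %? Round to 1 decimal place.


P(blue | says blue) = P(says blue | blue)*P(blue) / [P(says blue | blue)*P(blue) + P(says blue | not blue)*P(not blue)]
Numerator = 0.78 * 0.34 = 0.2652
False identification = 0.22 * 0.66 = 0.1452
P = 0.2652 / (0.2652 + 0.1452)
= 0.2652 / 0.4104
As percentage = 64.6


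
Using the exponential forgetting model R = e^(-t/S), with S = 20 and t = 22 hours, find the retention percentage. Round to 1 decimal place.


R = e^(-t/S)
-t/S = -22/20 = -1.1
R = e^(-1.1) = 0.332871
Percentage = 0.332871 * 100
= 33.3


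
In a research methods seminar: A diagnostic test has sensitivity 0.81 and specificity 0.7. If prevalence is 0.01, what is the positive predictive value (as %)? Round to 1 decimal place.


PPV = (sens * prev) / (sens * prev + (1-spec) * (1-prev))
Numerator = 0.81 * 0.01 = 0.0081
P(positive and no disease) = (1 - spec) * (1 - prev) = (1 - 0.7) * (1 - 0.01) = 0.297
Denominator = 0.0081 + 0.297 = 0.3051
PPV = 0.0081 / 0.3051 = 0.026549
As percentage = 2.7


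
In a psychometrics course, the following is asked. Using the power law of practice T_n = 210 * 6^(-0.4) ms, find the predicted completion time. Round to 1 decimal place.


T_n = 210 * 6^(-0.4)
6^(-0.4) = 0.488359
T_n = 210 * 0.488359
= 102.6 ms


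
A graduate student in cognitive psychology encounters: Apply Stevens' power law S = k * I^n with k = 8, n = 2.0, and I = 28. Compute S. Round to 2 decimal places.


S = 8 * 28^2.0
28^2.0 = 784.0
S = 8 * 784.0
= 6272.00


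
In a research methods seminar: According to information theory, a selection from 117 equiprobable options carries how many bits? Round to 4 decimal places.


H = log2(n)
H = log2(117)
= 6.8704


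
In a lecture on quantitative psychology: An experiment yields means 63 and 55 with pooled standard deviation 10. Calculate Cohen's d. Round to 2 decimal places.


Cohen's d = (M1 - M2) / S_pooled
= (63 - 55) / 10
= 8 / 10
= 0.80


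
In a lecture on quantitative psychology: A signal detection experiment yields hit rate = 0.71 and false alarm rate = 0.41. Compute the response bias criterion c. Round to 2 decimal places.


c = -0.5 * (z(HR) + z(FAR))
z(0.71) = 0.5534
z(0.41) = -0.2275
c = -0.5 * (0.5534 + -0.2275)
= -0.5 * 0.3259
= -0.16


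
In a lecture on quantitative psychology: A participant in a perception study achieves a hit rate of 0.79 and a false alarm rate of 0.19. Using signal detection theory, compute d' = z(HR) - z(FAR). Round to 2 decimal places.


d' = z(HR) - z(FAR)
z(0.79) = 0.8064
z(0.19) = -0.8779
d' = 0.8064 - -0.8779
= 1.68


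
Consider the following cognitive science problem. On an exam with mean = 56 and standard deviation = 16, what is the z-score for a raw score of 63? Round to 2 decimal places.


z = (X - mu) / sigma
= (63 - 56) / 16
= 7 / 16
= 0.44


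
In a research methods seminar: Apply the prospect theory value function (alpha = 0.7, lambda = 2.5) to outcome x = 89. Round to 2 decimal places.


Since x = 89 >= 0, use v(x) = x^0.7
89^0.7 = 23.1512
v(89) = 23.15


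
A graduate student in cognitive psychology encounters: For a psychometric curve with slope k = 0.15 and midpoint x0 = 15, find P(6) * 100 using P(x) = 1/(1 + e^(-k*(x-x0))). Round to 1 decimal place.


P(x) = 1/(1 + e^(-0.15*(6 - 15)))
Exponent = -0.15 * -9 = 1.35
e^(1.35) = 3.857426
P = 1/(1 + 3.857426) = 0.20587
Percentage = 20.6


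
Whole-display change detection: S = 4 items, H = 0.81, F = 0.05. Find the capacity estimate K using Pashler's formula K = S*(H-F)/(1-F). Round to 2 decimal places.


K = S * (H - F) / (1 - F)
H - F = 0.76
1 - F = 0.95
K = 4 * 0.76 / 0.95
= 3.20


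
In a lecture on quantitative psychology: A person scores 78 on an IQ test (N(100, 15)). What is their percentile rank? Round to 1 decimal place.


z = (IQ - mean) / SD
z = (78 - 100) / 15 = -1.4667
Percentile = Phi(-1.4667) * 100
Phi(-1.4667) = 0.071229
= 7.1


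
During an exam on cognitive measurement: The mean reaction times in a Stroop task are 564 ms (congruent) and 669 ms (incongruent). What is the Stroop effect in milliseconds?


Stroop effect = RT(incongruent) - RT(congruent)
= 669 - 564
= 105 ms


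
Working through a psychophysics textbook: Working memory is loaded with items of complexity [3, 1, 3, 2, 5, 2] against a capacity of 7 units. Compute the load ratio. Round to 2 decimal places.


Total complexity = 3 + 1 + 3 + 2 + 5 + 2 = 16
Load = total / capacity = 16 / 7
= 2.29


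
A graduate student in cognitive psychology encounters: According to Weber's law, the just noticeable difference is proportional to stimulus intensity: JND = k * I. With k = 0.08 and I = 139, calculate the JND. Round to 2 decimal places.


JND = k * I
JND = 0.08 * 139
= 11.12


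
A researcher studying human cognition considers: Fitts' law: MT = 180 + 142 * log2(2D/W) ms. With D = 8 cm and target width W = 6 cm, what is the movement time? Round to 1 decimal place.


MT = 180 + 142 * log2(2*8/6)
2D/W = 2.666667
log2(2.666667) = 1.415
MT = 180 + 142 * 1.415
= 380.9 ms


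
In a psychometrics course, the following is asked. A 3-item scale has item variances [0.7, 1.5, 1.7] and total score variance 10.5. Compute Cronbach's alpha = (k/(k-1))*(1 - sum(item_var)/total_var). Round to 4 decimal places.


alpha = (k/(k-1)) * (1 - sum(s_i^2)/s_total^2)
sum(item variances) = 3.9
k/(k-1) = 3/2 = 1.5
1 - 3.9/10.5 = 1 - 0.371429 = 0.628571
alpha = 1.5 * 0.628571
= 0.9429


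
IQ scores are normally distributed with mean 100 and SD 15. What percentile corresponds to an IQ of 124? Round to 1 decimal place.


z = (IQ - mean) / SD
z = (124 - 100) / 15 = 1.6
Percentile = Phi(1.6) * 100
Phi(1.6) = 0.945201
= 94.5


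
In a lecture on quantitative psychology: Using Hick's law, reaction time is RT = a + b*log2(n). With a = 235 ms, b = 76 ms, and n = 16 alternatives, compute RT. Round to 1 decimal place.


RT = 235 + 76 * log2(16)
log2(16) = 4.0
RT = 235 + 76 * 4.0
= 235 + 304.0
= 539.0 ms


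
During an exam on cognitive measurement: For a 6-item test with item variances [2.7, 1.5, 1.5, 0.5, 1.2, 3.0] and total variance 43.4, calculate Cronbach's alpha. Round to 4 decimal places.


alpha = (k/(k-1)) * (1 - sum(s_i^2)/s_total^2)
sum(item variances) = 10.4
k/(k-1) = 6/5 = 1.2
1 - 10.4/43.4 = 1 - 0.239631 = 0.760369
alpha = 1.2 * 0.760369
= 0.9124


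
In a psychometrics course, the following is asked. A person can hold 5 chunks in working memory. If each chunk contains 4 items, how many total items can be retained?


Total items = chunks * items_per_chunk
= 5 * 4
= 20


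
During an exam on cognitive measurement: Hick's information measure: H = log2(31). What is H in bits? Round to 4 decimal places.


H = log2(n)
H = log2(31)
= 4.9542


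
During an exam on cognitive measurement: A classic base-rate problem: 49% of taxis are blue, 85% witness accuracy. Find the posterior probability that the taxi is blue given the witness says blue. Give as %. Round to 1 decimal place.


P(blue | says blue) = P(says blue | blue)*P(blue) / [P(says blue | blue)*P(blue) + P(says blue | not blue)*P(not blue)]
Numerator = 0.85 * 0.49 = 0.4165
False identification = 0.15 * 0.51 = 0.0765
P = 0.4165 / (0.4165 + 0.0765)
= 0.4165 / 0.493
As percentage = 84.5


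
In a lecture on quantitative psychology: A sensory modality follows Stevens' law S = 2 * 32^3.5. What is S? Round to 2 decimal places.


S = 2 * 32^3.5
32^3.5 = 185363.8
S = 2 * 185363.8
= 370727.60


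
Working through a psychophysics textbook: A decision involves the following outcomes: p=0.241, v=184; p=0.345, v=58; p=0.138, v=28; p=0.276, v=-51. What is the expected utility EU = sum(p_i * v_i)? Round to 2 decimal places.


EU = sum(p_i * v_i)
0.241 * 184 = 44.344
0.345 * 58 = 20.01
0.138 * 28 = 3.864
0.276 * -51 = -14.076
EU = 44.344 + 20.01 + 3.864 + -14.076
= 54.14


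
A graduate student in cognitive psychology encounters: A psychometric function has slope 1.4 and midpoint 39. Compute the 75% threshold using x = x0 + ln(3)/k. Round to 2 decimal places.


At P = 0.75: 0.75 = 1/(1 + e^(-k*(x-x0)))
Solving: e^(-k*(x-x0)) = 1/3
x = x0 + ln(3)/k
ln(3) = 1.0986
x = 39 + 1.0986/1.4
= 39 + 0.7847
= 39.78


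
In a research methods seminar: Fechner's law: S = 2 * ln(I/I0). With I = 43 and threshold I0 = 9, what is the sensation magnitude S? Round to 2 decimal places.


S = 2 * ln(43/9)
I/I0 = 4.777778
ln(4.777778) = 1.564
S = 2 * 1.564
= 3.13


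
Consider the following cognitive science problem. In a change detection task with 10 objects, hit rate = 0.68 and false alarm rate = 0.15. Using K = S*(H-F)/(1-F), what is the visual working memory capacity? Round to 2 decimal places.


K = S * (H - F) / (1 - F)
H - F = 0.53
1 - F = 0.85
K = 10 * 0.53 / 0.85
= 6.24


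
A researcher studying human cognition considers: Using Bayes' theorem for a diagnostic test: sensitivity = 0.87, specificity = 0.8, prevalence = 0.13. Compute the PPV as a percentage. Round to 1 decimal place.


PPV = (sens * prev) / (sens * prev + (1-spec) * (1-prev))
Numerator = 0.87 * 0.13 = 0.1131
P(positive and no disease) = (1 - spec) * (1 - prev) = (1 - 0.8) * (1 - 0.13) = 0.174
Denominator = 0.1131 + 0.174 = 0.2871
PPV = 0.1131 / 0.2871 = 0.393939
As percentage = 39.4


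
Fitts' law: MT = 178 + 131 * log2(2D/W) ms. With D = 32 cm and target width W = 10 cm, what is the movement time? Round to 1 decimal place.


MT = 178 + 131 * log2(2*32/10)
2D/W = 6.4
log2(6.4) = 2.6781
MT = 178 + 131 * 2.6781
= 528.8 ms


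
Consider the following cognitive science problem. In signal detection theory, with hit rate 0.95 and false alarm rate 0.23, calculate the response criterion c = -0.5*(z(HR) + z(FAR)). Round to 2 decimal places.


c = -0.5 * (z(HR) + z(FAR))
z(0.95) = 1.6449
z(0.23) = -0.7388
c = -0.5 * (1.6449 + -0.7388)
= -0.5 * 0.9061
= -0.45


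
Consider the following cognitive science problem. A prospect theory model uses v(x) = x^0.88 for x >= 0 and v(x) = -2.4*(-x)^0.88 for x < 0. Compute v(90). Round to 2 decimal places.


Since x = 90 >= 0, use v(x) = x^0.88
90^0.88 = 52.4485
v(90) = 52.45


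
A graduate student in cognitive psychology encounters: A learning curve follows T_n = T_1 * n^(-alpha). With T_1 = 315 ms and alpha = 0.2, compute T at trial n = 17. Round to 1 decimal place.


T_n = 315 * 17^(-0.2)
17^(-0.2) = 0.567427
T_n = 315 * 0.567427
= 178.7 ms


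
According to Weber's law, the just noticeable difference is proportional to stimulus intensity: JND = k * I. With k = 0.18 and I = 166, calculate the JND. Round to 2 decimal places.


JND = k * I
JND = 0.18 * 166
= 29.88


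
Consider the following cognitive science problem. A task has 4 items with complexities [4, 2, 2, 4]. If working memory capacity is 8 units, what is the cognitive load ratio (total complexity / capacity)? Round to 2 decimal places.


Total complexity = 4 + 2 + 2 + 4 = 12
Load = total / capacity = 12 / 8
= 1.50


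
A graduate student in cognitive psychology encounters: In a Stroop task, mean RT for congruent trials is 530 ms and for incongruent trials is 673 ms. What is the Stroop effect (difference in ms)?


Stroop effect = RT(incongruent) - RT(congruent)
= 673 - 530
= 143 ms


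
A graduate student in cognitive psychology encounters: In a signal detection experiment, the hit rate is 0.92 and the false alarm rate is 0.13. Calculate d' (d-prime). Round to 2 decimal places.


d' = z(HR) - z(FAR)
z(0.92) = 1.4051
z(0.13) = -1.1264
d' = 1.4051 - -1.1264
= 2.53


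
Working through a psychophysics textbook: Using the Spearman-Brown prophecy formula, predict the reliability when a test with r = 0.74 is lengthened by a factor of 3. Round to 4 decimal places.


r_new = n*r / (1 + (n-1)*r)
Numerator = 3 * 0.74 = 2.22
Denominator = 1 + 2 * 0.74 = 2.48
r_new = 2.22 / 2.48
= 0.8952


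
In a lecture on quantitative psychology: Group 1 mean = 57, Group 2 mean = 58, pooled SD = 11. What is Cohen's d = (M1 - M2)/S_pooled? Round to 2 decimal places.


Cohen's d = (M1 - M2) / S_pooled
= (57 - 58) / 11
= -1 / 11
= -0.09


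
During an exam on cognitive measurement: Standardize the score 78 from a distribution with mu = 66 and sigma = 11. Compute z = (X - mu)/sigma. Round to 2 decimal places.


z = (X - mu) / sigma
= (78 - 66) / 11
= 12 / 11
= 1.09


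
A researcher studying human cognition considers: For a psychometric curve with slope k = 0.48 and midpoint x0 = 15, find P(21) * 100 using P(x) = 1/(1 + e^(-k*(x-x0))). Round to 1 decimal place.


P(x) = 1/(1 + e^(-0.48*(21 - 15)))
Exponent = -0.48 * 6 = -2.88
e^(-2.88) = 0.056135
P = 1/(1 + 0.056135) = 0.946849
Percentage = 94.7


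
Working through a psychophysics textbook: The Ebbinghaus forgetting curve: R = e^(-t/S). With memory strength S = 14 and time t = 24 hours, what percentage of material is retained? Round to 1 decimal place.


R = e^(-t/S)
-t/S = -24/14 = -1.714286
R = e^(-1.714286) = 0.180092
Percentage = 0.180092 * 100
= 18.0


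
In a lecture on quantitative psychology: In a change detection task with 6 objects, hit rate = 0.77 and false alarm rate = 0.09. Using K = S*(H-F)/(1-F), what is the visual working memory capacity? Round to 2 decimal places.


K = S * (H - F) / (1 - F)
H - F = 0.68
1 - F = 0.91
K = 6 * 0.68 / 0.91
= 4.48


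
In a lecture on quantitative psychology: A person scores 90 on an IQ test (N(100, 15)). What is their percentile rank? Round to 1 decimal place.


z = (IQ - mean) / SD
z = (90 - 100) / 15 = -0.6667
Percentile = Phi(-0.6667) * 100
Phi(-0.6667) = 0.252482
= 25.2


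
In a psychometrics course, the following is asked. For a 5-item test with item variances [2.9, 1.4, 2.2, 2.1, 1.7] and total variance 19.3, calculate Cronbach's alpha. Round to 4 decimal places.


alpha = (k/(k-1)) * (1 - sum(s_i^2)/s_total^2)
sum(item variances) = 10.3
k/(k-1) = 5/4 = 1.25
1 - 10.3/19.3 = 1 - 0.533679 = 0.466321
alpha = 1.25 * 0.466321
= 0.5829


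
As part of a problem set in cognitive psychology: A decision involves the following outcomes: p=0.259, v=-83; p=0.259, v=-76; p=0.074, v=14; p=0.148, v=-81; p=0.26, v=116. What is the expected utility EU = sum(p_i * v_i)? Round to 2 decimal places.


EU = sum(p_i * v_i)
0.259 * -83 = -21.497
0.259 * -76 = -19.684
0.074 * 14 = 1.036
0.148 * -81 = -11.988
0.26 * 116 = 30.16
EU = -21.497 + -19.684 + 1.036 + -11.988 + 30.16
= -21.97


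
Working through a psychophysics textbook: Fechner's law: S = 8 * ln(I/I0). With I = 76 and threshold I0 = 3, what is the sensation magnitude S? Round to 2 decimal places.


S = 8 * ln(76/3)
I/I0 = 25.333333
ln(25.333333) = 3.2321
S = 8 * 3.2321
= 25.86


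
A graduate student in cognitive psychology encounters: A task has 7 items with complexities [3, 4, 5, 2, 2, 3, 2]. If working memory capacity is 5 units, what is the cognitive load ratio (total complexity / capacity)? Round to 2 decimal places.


Total complexity = 3 + 4 + 5 + 2 + 2 + 3 + 2 = 21
Load = total / capacity = 21 / 5
= 4.20


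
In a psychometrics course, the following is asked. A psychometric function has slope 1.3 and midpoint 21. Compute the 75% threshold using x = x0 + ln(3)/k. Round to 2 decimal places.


At P = 0.75: 0.75 = 1/(1 + e^(-k*(x-x0)))
Solving: e^(-k*(x-x0)) = 1/3
x = x0 + ln(3)/k
ln(3) = 1.0986
x = 21 + 1.0986/1.3
= 21 + 0.8451
= 21.85


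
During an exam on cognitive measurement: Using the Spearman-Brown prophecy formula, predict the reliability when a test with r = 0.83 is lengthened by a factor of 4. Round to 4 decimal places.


r_new = n*r / (1 + (n-1)*r)
Numerator = 4 * 0.83 = 3.32
Denominator = 1 + 3 * 0.83 = 3.49
r_new = 3.32 / 3.49
= 0.9513


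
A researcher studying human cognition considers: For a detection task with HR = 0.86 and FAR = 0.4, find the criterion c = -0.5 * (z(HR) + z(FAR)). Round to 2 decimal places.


c = -0.5 * (z(HR) + z(FAR))
z(0.86) = 1.0803
z(0.4) = -0.2533
c = -0.5 * (1.0803 + -0.2533)
= -0.5 * 0.827
= -0.41


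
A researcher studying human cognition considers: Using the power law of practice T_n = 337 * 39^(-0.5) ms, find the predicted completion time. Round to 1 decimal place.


T_n = 337 * 39^(-0.5)
39^(-0.5) = 0.160128
T_n = 337 * 0.160128
= 54.0 ms


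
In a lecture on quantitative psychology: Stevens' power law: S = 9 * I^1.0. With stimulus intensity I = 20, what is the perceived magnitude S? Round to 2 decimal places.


S = 9 * 20^1.0
20^1.0 = 20.0
S = 9 * 20.0
= 180.00


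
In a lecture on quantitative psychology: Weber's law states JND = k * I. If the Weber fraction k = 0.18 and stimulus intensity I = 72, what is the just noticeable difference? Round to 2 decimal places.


JND = k * I
JND = 0.18 * 72
= 12.96


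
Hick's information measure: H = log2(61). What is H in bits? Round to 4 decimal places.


H = log2(n)
H = log2(61)
= 5.9307


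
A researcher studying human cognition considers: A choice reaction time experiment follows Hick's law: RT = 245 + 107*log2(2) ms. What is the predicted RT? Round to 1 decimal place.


RT = 245 + 107 * log2(2)
log2(2) = 1.0
RT = 245 + 107 * 1.0
= 245 + 107.0
= 352.0 ms


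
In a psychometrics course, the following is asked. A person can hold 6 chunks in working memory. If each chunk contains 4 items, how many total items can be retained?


Total items = chunks * items_per_chunk
= 6 * 4
= 24


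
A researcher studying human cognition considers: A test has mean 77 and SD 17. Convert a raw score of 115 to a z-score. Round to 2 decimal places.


z = (X - mu) / sigma
= (115 - 77) / 17
= 38 / 17
= 2.24


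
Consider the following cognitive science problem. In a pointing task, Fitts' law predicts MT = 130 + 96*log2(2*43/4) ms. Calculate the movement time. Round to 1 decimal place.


MT = 130 + 96 * log2(2*43/4)
2D/W = 21.5
log2(21.5) = 4.4263
MT = 130 + 96 * 4.4263
= 554.9 ms


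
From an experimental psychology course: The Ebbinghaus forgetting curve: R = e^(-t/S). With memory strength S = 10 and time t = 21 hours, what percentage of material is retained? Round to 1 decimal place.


R = e^(-t/S)
-t/S = -21/10 = -2.1
R = e^(-2.1) = 0.122456
Percentage = 0.122456 * 100
= 12.2


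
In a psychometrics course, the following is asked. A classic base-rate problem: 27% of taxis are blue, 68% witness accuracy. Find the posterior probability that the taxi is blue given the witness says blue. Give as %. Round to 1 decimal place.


P(blue | says blue) = P(says blue | blue)*P(blue) / [P(says blue | blue)*P(blue) + P(says blue | not blue)*P(not blue)]
Numerator = 0.68 * 0.27 = 0.1836
False identification = 0.32 * 0.73 = 0.2336
P = 0.1836 / (0.1836 + 0.2336)
= 0.1836 / 0.4172
As percentage = 44.0


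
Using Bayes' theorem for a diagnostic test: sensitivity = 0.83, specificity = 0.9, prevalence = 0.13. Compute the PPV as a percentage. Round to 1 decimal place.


PPV = (sens * prev) / (sens * prev + (1-spec) * (1-prev))
Numerator = 0.83 * 0.13 = 0.1079
P(positive and no disease) = (1 - spec) * (1 - prev) = (1 - 0.9) * (1 - 0.13) = 0.087
Denominator = 0.1079 + 0.087 = 0.1949
PPV = 0.1079 / 0.1949 = 0.553617
As percentage = 55.4


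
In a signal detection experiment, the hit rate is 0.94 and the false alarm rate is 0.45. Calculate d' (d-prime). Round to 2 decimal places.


d' = z(HR) - z(FAR)
z(0.94) = 1.5548
z(0.45) = -0.1257
d' = 1.5548 - -0.1257
= 1.68


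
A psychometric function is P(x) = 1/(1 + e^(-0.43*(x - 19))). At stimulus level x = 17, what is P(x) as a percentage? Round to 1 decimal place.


P(x) = 1/(1 + e^(-0.43*(17 - 19)))
Exponent = -0.43 * -2 = 0.86
e^(0.86) = 2.363161
P = 1/(1 + 2.363161) = 0.297339
Percentage = 29.7


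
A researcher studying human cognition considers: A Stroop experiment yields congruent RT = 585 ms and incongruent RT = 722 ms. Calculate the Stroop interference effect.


Stroop effect = RT(incongruent) - RT(congruent)
= 722 - 585
= 137 ms


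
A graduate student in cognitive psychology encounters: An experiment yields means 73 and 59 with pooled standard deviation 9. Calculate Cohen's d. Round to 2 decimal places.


Cohen's d = (M1 - M2) / S_pooled
= (73 - 59) / 9
= 14 / 9
= 1.56


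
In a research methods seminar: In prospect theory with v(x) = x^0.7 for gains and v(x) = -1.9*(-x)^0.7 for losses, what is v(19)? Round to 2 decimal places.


Since x = 19 >= 0, use v(x) = x^0.7
19^0.7 = 7.8547
v(19) = 7.85


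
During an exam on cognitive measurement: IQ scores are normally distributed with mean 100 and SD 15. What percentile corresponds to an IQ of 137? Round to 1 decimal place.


z = (IQ - mean) / SD
z = (137 - 100) / 15 = 2.4667
Percentile = Phi(2.4667) * 100
Phi(2.4667) = 0.993182
= 99.3


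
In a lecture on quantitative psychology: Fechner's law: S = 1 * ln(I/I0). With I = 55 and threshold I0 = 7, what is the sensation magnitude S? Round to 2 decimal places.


S = 1 * ln(55/7)
I/I0 = 7.857143
ln(7.857143) = 2.0614
S = 1 * 2.0614
= 2.06


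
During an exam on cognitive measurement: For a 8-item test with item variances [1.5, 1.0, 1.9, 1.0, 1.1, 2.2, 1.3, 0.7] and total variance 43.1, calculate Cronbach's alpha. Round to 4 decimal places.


alpha = (k/(k-1)) * (1 - sum(s_i^2)/s_total^2)
sum(item variances) = 10.7
k/(k-1) = 8/7 = 1.142857
1 - 10.7/43.1 = 1 - 0.24826 = 0.75174
alpha = 1.142857 * 0.75174
= 0.8591


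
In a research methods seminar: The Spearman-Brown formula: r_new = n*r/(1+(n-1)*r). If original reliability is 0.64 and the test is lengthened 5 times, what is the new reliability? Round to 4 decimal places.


r_new = n*r / (1 + (n-1)*r)
Numerator = 5 * 0.64 = 3.2
Denominator = 1 + 4 * 0.64 = 3.56
r_new = 3.2 / 3.56
= 0.8989


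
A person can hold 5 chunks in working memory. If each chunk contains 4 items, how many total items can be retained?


Total items = chunks * items_per_chunk
= 5 * 4
= 20


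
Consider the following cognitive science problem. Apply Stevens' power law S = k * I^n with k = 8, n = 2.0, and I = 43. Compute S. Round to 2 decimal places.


S = 8 * 43^2.0
43^2.0 = 1849.0
S = 8 * 1849.0
= 14792.00


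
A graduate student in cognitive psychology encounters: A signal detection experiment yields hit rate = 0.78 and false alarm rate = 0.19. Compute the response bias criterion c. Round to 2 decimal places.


c = -0.5 * (z(HR) + z(FAR))
z(0.78) = 0.7722
z(0.19) = -0.8779
c = -0.5 * (0.7722 + -0.8779)
= -0.5 * -0.1057
= 0.05


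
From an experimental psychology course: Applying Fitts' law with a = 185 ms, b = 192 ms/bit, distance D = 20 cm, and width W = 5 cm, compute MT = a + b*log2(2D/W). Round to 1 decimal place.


MT = 185 + 192 * log2(2*20/5)
2D/W = 8.0
log2(8.0) = 3.0
MT = 185 + 192 * 3.0
= 761.0 ms


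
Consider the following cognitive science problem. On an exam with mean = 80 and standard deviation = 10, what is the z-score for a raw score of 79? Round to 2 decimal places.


z = (X - mu) / sigma
= (79 - 80) / 10
= -1 / 10
= -0.10


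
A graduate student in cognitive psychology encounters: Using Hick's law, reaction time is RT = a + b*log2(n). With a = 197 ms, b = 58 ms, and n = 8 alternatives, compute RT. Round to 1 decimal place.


RT = 197 + 58 * log2(8)
log2(8) = 3.0
RT = 197 + 58 * 3.0
= 197 + 174.0
= 371.0 ms


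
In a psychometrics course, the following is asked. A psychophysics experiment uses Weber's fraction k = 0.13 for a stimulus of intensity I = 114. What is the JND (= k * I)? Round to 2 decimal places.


JND = k * I
JND = 0.13 * 114
= 14.82


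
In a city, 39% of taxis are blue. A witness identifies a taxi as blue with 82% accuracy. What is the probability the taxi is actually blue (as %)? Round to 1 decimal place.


P(blue | says blue) = P(says blue | blue)*P(blue) / [P(says blue | blue)*P(blue) + P(says blue | not blue)*P(not blue)]
Numerator = 0.82 * 0.39 = 0.3198
False identification = 0.18 * 0.61 = 0.1098
P = 0.3198 / (0.3198 + 0.1098)
= 0.3198 / 0.4296
As percentage = 74.4


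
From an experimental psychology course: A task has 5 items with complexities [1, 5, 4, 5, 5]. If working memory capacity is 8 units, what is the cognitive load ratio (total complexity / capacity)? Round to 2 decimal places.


Total complexity = 1 + 5 + 4 + 5 + 5 = 20
Load = total / capacity = 20 / 8
= 2.50


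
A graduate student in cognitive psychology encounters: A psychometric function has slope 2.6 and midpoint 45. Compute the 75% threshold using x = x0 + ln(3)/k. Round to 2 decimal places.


At P = 0.75: 0.75 = 1/(1 + e^(-k*(x-x0)))
Solving: e^(-k*(x-x0)) = 1/3
x = x0 + ln(3)/k
ln(3) = 1.0986
x = 45 + 1.0986/2.6
= 45 + 0.4225
= 45.42
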